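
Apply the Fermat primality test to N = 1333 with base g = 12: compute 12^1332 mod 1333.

4

12^1 ≡ 12 (mod 1333)
12^2 ≡ 12^2 = 144 ≡ 144 (mod 1333)
12^4 ≡ 144^2 = 20736 ≡ 741 (mod 1333)
12^8 ≡ 741^2 = 549081 ≡ 1218 (mod 1333)
12^16 ≡ 1218^2 = 1483524 ≡ 1228 (mod 1333)
12^32 ≡ 1228^2 = 1507984 ≡ 361 (mod 1333)
12^64 ≡ 361^2 = 130321 ≡ 1020 (mod 1333)
12^128 ≡ 1020^2 = 1040400 ≡ 660 (mod 1333)
12^256 ≡ 660^2 = 435600 ≡ 1042 (mod 1333)
12^512 ≡ 1042^2 = 1085764 ≡ 702 (mod 1333)
12^1024 ≡ 702^2 = 492804 ≡ 927 (mod 1333)
1332 = 1024 + 256 + 32 + 16 + 4 in binary powers of 2.
So 12^1332 ≡ 927 · 1042 · 361 · 1228 · 741 ≡ 4 (mod 1333).
Since 4 ≠ 1, base 12 is a Fermat witness: 1333 is composite.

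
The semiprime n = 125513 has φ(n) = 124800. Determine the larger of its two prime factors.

φ(n) = (p−1)(q−1) = n − (p+q) + 1, so p + q = 125513 − 124800 + 1 = 714.
p and q are the roots of t² − 714t + 125513 = 0.
Discriminant: 714² − 4·125513 = 509796 − 502052 = 7744; √7744 = 88.
q = (714 − 88)/2 = 313, p = (714 + 88)/2 = 401.
Check: 313 · 401 = 125513.

401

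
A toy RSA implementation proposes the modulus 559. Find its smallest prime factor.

559 is odd.
Digit sum 19, not divisible by 3.
Ends in 9: not divisible by 5.
7: 559 = 7·79 + 6
11: 559 = 11·50 + 9
13: 559 = 13·43

13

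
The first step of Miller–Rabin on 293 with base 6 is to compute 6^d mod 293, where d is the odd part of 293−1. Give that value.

293 − 1 = 292 = 2^2 · 73, so d = 73.
6^1 ≡ 6 (mod 293)
6^2 ≡ 6^2 = 36 ≡ 36 (mod 293)
6^4 ≡ 36^2 = 1296 ≡ 124 (mod 293)
6^8 ≡ 124^2 = 15376 ≡ 140 (mod 293)
6^16 ≡ 140^2 = 19600 ≡ 262 (mod 293)
6^32 ≡ 262^2 = 68644 ≡ 82 (mod 293)
6^64 ≡ 82^2 = 6724 ≡ 278 (mod 293)
73 = 64 + 8 + 1 in binary powers of 2.
So 6^73 ≡ 278 · 140 · 6 ≡ 292 (mod 293).
Since 6^d ≡ 292 (mod 293), base 6 does not prove 293 composite.

292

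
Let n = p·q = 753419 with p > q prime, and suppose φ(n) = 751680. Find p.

φ(n) = (p−1)(q−1) = n − (p+q) + 1, so p + q = 753419 − 751680 + 1 = 1740.
p and q are the roots of t² − 1740t + 753419 = 0.
Discriminant: 1740² − 4·753419 = 3027600 − 3013676 = 13924; √13924 = 118.
q = (1740 − 118)/2 = 811, p = (1740 + 118)/2 = 929.
Check: 811 · 929 = 753419.

929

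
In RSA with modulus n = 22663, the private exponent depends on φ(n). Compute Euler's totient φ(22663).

Factor: 22663 = 131 · 173.
φ(22663) = (131−1) · (173−1) = 130 · 172 = 22360.

22360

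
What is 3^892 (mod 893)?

3^1 ≡ 3 (mod 893)
3^2 ≡ 3^2 = 9 ≡ 9 (mod 893)
3^4 ≡ 9^2 = 81 ≡ 81 (mod 893)
3^8 ≡ 81^2 = 6561 ≡ 310 (mod 893)
3^16 ≡ 310^2 = 96100 ≡ 549 (mod 893)
3^32 ≡ 549^2 = 301401 ≡ 460 (mod 893)
3^64 ≡ 460^2 = 211600 ≡ 852 (mod 893)
3^128 ≡ 852^2 = 725904 ≡ 788 (mod 893)
3^256 ≡ 788^2 = 620944 ≡ 309 (mod 893)
3^512 ≡ 309^2 = 95481 ≡ 823 (mod 893)
892 = 512 + 256 + 64 + 32 + 16 + 8 + 4 in binary powers of 2.
So 3^892 ≡ 823 · 309 · 852 · 460 · 549 · 310 · 81 ≡ 852 (mod 893).
Since 852 ≠ 1, base 3 is a Fermat witness: 893 is composite.

852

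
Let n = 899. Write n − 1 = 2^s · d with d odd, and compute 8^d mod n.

66

899 − 1 = 898 = 2^1 · 449, so d = 449.
8^1 ≡ 8 (mod 899)
8^2 ≡ 8^2 = 64 ≡ 64 (mod 899)
8^4 ≡ 64^2 = 4096 ≡ 500 (mod 899)
8^8 ≡ 500^2 = 250000 ≡ 78 (mod 899)
8^16 ≡ 78^2 = 6084 ≡ 690 (mod 899)
8^32 ≡ 690^2 = 476100 ≡ 529 (mod 899)
8^64 ≡ 529^2 = 279841 ≡ 252 (mod 899)
8^128 ≡ 252^2 = 63504 ≡ 574 (mod 899)
8^256 ≡ 574^2 = 329476 ≡ 442 (mod 899)
449 = 256 + 128 + 64 + 1 in binary powers of 2.
So 8^449 ≡ 442 · 574 · 252 · 8 ≡ 66 (mod 899).
Squaring chain: 66; never reaches −1, so base 8 is a Miller–Rabin witness that 899 is composite.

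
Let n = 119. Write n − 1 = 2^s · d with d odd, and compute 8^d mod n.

119 − 1 = 118 = 2^1 · 59, so d = 59.
8^1 ≡ 8 (mod 119)
8^2 ≡ 8^2 = 64 ≡ 64 (mod 119)
8^4 ≡ 64^2 = 4096 ≡ 50 (mod 119)
8^8 ≡ 50^2 = 2500 ≡ 1 (mod 119)
8^16 ≡ 1^2 = 1 ≡ 1 (mod 119)
8^32 ≡ 1^2 = 1 ≡ 1 (mod 119)
59 = 32 + 16 + 8 + 2 + 1 in binary powers of 2.
So 8^59 ≡ 1 · 1 · 1 · 64 · 8 ≡ 36 (mod 119).
Squaring chain: 36; never reaches −1, so base 8 is a Miller–Rabin witness that 119 is composite.

36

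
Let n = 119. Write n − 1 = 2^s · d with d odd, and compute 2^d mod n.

25

119 − 1 = 118 = 2^1 · 59, so d = 59.
2^1 ≡ 2 (mod 119)
2^2 ≡ 2^2 = 4 ≡ 4 (mod 119)
2^4 ≡ 4^2 = 16 ≡ 16 (mod 119)
2^8 ≡ 16^2 = 256 ≡ 18 (mod 119)
2^16 ≡ 18^2 = 324 ≡ 86 (mod 119)
2^32 ≡ 86^2 = 7396 ≡ 18 (mod 119)
59 = 32 + 16 + 8 + 2 + 1 in binary powers of 2.
So 2^59 ≡ 18 · 86 · 18 · 4 · 2 ≡ 25 (mod 119).
Squaring chain: 25; never reaches −1, so base 2 is a Miller–Rabin witness that 119 is composite.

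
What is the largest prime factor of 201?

201 = 3 · 67
67 is prime.
So 201 = 3 · 67; the largest prime factor is 67.

67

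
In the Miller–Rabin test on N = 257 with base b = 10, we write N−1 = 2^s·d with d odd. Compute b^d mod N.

257 − 1 = 256 = 2^8 · 1, so d = 1.
10^1 ≡ 10 (mod 257)
1 = 1 in binary powers of 2.
So 10^1 ≡ 10 ≡ 10 (mod 257).
Squaring chain: 10 → 100 → 234 → 15 → 225 → 253 → 16 → 256; reaches −1, so base 10 does not prove 257 composite.

10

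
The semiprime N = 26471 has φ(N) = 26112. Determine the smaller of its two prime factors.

φ(n) = (p−1)(q−1) = n − (p+q) + 1, so p + q = 26471 − 26112 + 1 = 360.
p and q are the roots of t² − 360t + 26471 = 0.
Discriminant: 360² − 4·26471 = 129600 − 105884 = 23716; √23716 = 154.
q = (360 − 154)/2 = 103, p = (360 + 154)/2 = 257.
Check: 103 · 257 = 26471.

103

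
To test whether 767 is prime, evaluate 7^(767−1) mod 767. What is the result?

7^1 ≡ 7 (mod 767)
7^2 ≡ 7^2 = 49 ≡ 49 (mod 767)
7^4 ≡ 49^2 = 2401 ≡ 100 (mod 767)
7^8 ≡ 100^2 = 10000 ≡ 29 (mod 767)
7^16 ≡ 29^2 = 841 ≡ 74 (mod 767)
7^32 ≡ 74^2 = 5476 ≡ 107 (mod 767)
7^64 ≡ 107^2 = 11449 ≡ 711 (mod 767)
7^128 ≡ 711^2 = 505521 ≡ 68 (mod 767)
7^256 ≡ 68^2 = 4624 ≡ 22 (mod 767)
7^512 ≡ 22^2 = 484 ≡ 484 (mod 767)
766 = 512 + 128 + 64 + 32 + 16 + 8 + 4 + 2 in binary powers of 2.
So 7^766 ≡ 484 · 68 · 711 · 107 · 74 · 29 · 100 · 49 ≡ 186 (mod 767).
Since 186 ≠ 1, base 7 is a Fermat witness: 767 is composite.

186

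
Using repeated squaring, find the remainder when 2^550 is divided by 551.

2^1 ≡ 2 (mod 551)
2^2 ≡ 2^2 = 4 ≡ 4 (mod 551)
2^4 ≡ 4^2 = 16 ≡ 16 (mod 551)
2^8 ≡ 16^2 = 256 ≡ 256 (mod 551)
2^16 ≡ 256^2 = 65536 ≡ 518 (mod 551)
2^32 ≡ 518^2 = 268324 ≡ 538 (mod 551)
2^64 ≡ 538^2 = 289444 ≡ 169 (mod 551)
2^128 ≡ 169^2 = 28561 ≡ 460 (mod 551)
2^256 ≡ 460^2 = 211600 ≡ 16 (mod 551)
2^512 ≡ 16^2 = 256 ≡ 256 (mod 551)
550 = 512 + 32 + 4 + 2 in binary powers of 2.
So 2^550 ≡ 256 · 538 · 16 · 4 ≡ 245 (mod 551).
Since 245 ≠ 1, base 2 is a Fermat witness: 551 is composite.

245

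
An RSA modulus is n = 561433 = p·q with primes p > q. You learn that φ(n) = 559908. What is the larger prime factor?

φ(n) = (p−1)(q−1) = n − (p+q) + 1, so p + q = 561433 − 559908 + 1 = 1526.
p and q are the roots of t² − 1526t + 561433 = 0.
Discriminant: 1526² − 4·561433 = 2328676 − 2245732 = 82944; √82944 = 288.
q = (1526 − 288)/2 = 619, p = (1526 + 288)/2 = 907.
Check: 619 · 907 = 561433.

907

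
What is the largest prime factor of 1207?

1207 = 17 · 71
71 is prime.
So 1207 = 17 · 71; the largest prime factor is 71.

71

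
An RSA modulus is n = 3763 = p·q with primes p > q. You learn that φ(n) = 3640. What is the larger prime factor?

71

φ(n) = (p−1)(q−1) = n − (p+q) + 1, so p + q = 3763 − 3640 + 1 = 124.
p and q are the roots of t² − 124t + 3763 = 0.
Discriminant: 124² − 4·3763 = 15376 − 15052 = 324; √324 = 18.
q = (124 − 18)/2 = 53, p = (124 + 18)/2 = 71.
Check: 53 · 71 = 3763.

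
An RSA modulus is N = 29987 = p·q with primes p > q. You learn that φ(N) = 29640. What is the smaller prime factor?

φ(n) = (p−1)(q−1) = n − (p+q) + 1, so p + q = 29987 − 29640 + 1 = 348.
p and q are the roots of t² − 348t + 29987 = 0.
Discriminant: 348² − 4·29987 = 121104 − 119948 = 1156; √1156 = 34.
q = (348 − 34)/2 = 157, p = (348 + 34)/2 = 191.
Check: 157 · 191 = 29987.

157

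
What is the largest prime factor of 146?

73

146 = 2 · 73
73 is prime.
So 146 = 2 · 73; the largest prime factor is 73.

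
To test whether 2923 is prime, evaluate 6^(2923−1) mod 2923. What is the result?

1960

6^1 ≡ 6 (mod 2923)
6^2 ≡ 6^2 = 36 ≡ 36 (mod 2923)
6^4 ≡ 36^2 = 1296 ≡ 1296 (mod 2923)
6^8 ≡ 1296^2 = 1679616 ≡ 1814 (mod 2923)
6^16 ≡ 1814^2 = 3290596 ≡ 2221 (mod 2923)
6^32 ≡ 2221^2 = 4932841 ≡ 1740 (mod 2923)
6^64 ≡ 1740^2 = 3027600 ≡ 2295 (mod 2923)
6^128 ≡ 2295^2 = 5267025 ≡ 2702 (mod 2923)
6^256 ≡ 2702^2 = 7300804 ≡ 2073 (mod 2923)
6^512 ≡ 2073^2 = 4297329 ≡ 519 (mod 2923)
6^1024 ≡ 519^2 = 269361 ≡ 445 (mod 2923)
6^2048 ≡ 445^2 = 198025 ≡ 2184 (mod 2923)
2922 = 2048 + 512 + 256 + 64 + 32 + 8 + 2 in binary powers of 2.
So 6^2922 ≡ 2184 · 519 · 2073 · 2295 · 1740 · 1814 · 36 ≡ 1960 (mod 2923).
Since 1960 ≠ 1, base 6 is a Fermat witness: 2923 is composite.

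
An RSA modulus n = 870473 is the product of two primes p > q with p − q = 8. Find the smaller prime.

Since p = q + 8, we have 870473 = q(q + 8), so q² + 8q − 870473 = 0.
Discriminant: 8² + 4·870473 = 64 + 3481892 = 3481956; √3481956 = 1866.
q = (−8 + 1866)/2 = 929, and p = q + 8 = 937.
Check: 929 · 937 = 870473.

929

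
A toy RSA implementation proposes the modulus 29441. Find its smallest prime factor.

29441 is odd.
Digit sum 20, not divisible by 3.
Ends in 1: not divisible by 5.
7: 29441 = 7·4205 + 6
11: 29441 = 11·2676 + 5
13: 29441 = 13·2264 + 9
17: 29441 = 17·1731 + 14
19: 29441 = 19·1549 + 10
23: 29441 = 23·1280 + 1
29: 29441 = 29·1015 + 6
31: 29441 = 31·949 + 22
37: 29441 = 37·795 + 26
41: 29441 = 41·718 + 3
43: 29441 = 43·684 + 29
47: 29441 = 47·626 + 19
53: 29441 = 53·555 + 26
59: 29441 = 59·499

59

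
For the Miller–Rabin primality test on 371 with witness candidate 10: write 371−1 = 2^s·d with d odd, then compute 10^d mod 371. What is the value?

152

371 − 1 = 370 = 2^1 · 185, so d = 185.
10^1 ≡ 10 (mod 371)
10^2 ≡ 10^2 = 100 ≡ 100 (mod 371)
10^4 ≡ 100^2 = 10000 ≡ 354 (mod 371)
10^8 ≡ 354^2 = 125316 ≡ 289 (mod 371)
10^16 ≡ 289^2 = 83521 ≡ 46 (mod 371)
10^32 ≡ 46^2 = 2116 ≡ 261 (mod 371)
10^64 ≡ 261^2 = 68121 ≡ 228 (mod 371)
10^128 ≡ 228^2 = 51984 ≡ 44 (mod 371)
185 = 128 + 32 + 16 + 8 + 1 in binary powers of 2.
So 10^185 ≡ 44 · 261 · 46 · 289 · 10 ≡ 152 (mod 371).
Squaring chain: 152; never reaches −1, so base 10 is a Miller–Rabin witness that 371 is composite.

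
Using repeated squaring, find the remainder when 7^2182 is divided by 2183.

847

7^1 ≡ 7 (mod 2183)
7^2 ≡ 7^2 = 49 ≡ 49 (mod 2183)
7^4 ≡ 49^2 = 2401 ≡ 218 (mod 2183)
7^8 ≡ 218^2 = 47524 ≡ 1681 (mod 2183)
7^16 ≡ 1681^2 = 2825761 ≡ 959 (mod 2183)
7^32 ≡ 959^2 = 919681 ≡ 638 (mod 2183)
7^64 ≡ 638^2 = 407044 ≡ 1006 (mod 2183)
7^128 ≡ 1006^2 = 1012036 ≡ 1307 (mod 2183)
7^256 ≡ 1307^2 = 1708249 ≡ 1143 (mod 2183)
7^512 ≡ 1143^2 = 1306449 ≡ 1015 (mod 2183)
7^1024 ≡ 1015^2 = 1030225 ≡ 2032 (mod 2183)
7^2048 ≡ 2032^2 = 4129024 ≡ 971 (mod 2183)
2182 = 2048 + 128 + 4 + 2 in binary powers of 2.
So 7^2182 ≡ 971 · 1307 · 218 · 49 ≡ 847 (mod 2183).
Since 847 ≠ 1, base 7 is a Fermat witness: 2183 is composite.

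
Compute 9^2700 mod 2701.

9^1 ≡ 9 (mod 2701)
9^2 ≡ 9^2 = 81 ≡ 81 (mod 2701)
9^4 ≡ 81^2 = 6561 ≡ 1159 (mod 2701)
9^8 ≡ 1159^2 = 1343281 ≡ 884 (mod 2701)
9^16 ≡ 884^2 = 781456 ≡ 867 (mod 2701)
9^32 ≡ 867^2 = 751689 ≡ 811 (mod 2701)
9^64 ≡ 811^2 = 657721 ≡ 1378 (mod 2701)
9^128 ≡ 1378^2 = 1898884 ≡ 81 (mod 2701)
9^256 ≡ 81^2 = 6561 ≡ 1159 (mod 2701)
9^512 ≡ 1159^2 = 1343281 ≡ 884 (mod 2701)
9^1024 ≡ 884^2 = 781456 ≡ 867 (mod 2701)
9^2048 ≡ 867^2 = 751689 ≡ 811 (mod 2701)
2700 = 2048 + 512 + 128 + 8 + 4 in binary powers of 2.
So 9^2700 ≡ 811 · 884 · 81 · 884 · 1159 ≡ 1 (mod 2701).
Since the result is 1, base 9 gives no evidence that 2701 is composite.

1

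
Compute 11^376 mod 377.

81

11^1 ≡ 11 (mod 377)
11^2 ≡ 11^2 = 121 ≡ 121 (mod 377)
11^4 ≡ 121^2 = 14641 ≡ 315 (mod 377)
11^8 ≡ 315^2 = 99225 ≡ 74 (mod 377)
11^16 ≡ 74^2 = 5476 ≡ 198 (mod 377)
11^32 ≡ 198^2 = 39204 ≡ 373 (mod 377)
11^64 ≡ 373^2 = 139129 ≡ 16 (mod 377)
11^128 ≡ 16^2 = 256 ≡ 256 (mod 377)
11^256 ≡ 256^2 = 65536 ≡ 315 (mod 377)
376 = 256 + 64 + 32 + 16 + 8 in binary powers of 2.
So 11^376 ≡ 315 · 16 · 373 · 198 · 74 ≡ 81 (mod 377).
Since 81 ≠ 1, base 11 is a Fermat witness: 377 is composite.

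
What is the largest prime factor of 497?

71

497 = 7 · 71
71 is prime.
So 497 = 7 · 71; the largest prime factor is 71.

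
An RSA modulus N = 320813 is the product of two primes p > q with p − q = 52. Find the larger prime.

Since p = q + 52, we have 320813 = q(q + 52), so q² + 52q − 320813 = 0.
Discriminant: 52² + 4·320813 = 2704 + 1283252 = 1285956; √1285956 = 1134.
q = (−52 + 1134)/2 = 541, and p = q + 52 = 593.
Check: 541 · 593 = 320813.

593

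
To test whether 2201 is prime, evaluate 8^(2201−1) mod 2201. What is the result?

900

8^1 ≡ 8 (mod 2201)
8^2 ≡ 8^2 = 64 ≡ 64 (mod 2201)
8^4 ≡ 64^2 = 4096 ≡ 1895 (mod 2201)
8^8 ≡ 1895^2 = 3591025 ≡ 1194 (mod 2201)
8^16 ≡ 1194^2 = 1425636 ≡ 1589 (mod 2201)
8^32 ≡ 1589^2 = 2524921 ≡ 374 (mod 2201)
8^64 ≡ 374^2 = 139876 ≡ 1213 (mod 2201)
8^128 ≡ 1213^2 = 1471369 ≡ 1101 (mod 2201)
8^256 ≡ 1101^2 = 1212201 ≡ 1651 (mod 2201)
8^512 ≡ 1651^2 = 2725801 ≡ 963 (mod 2201)
8^1024 ≡ 963^2 = 927369 ≡ 748 (mod 2201)
8^2048 ≡ 748^2 = 559504 ≡ 450 (mod 2201)
2200 = 2048 + 128 + 16 + 8 in binary powers of 2.
So 8^2200 ≡ 450 · 1101 · 1589 · 1194 ≡ 900 (mod 2201).
Since 900 ≠ 1, base 8 is a Fermat witness: 2201 is composite.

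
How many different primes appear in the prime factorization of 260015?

5

260015 = 5 · 52003
52003 = 7 · 7429
7429 = 17 · 437
437 = 19 · 23
260015 = 5 · 7 · 17 · 19 · 23, which has 5 distinct prime factors.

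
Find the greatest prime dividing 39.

13

39 = 3 · 13
13 is prime.
So 39 = 3 · 13; the largest prime factor is 13.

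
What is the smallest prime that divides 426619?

426619 is odd.
Digit sum 28, not divisible by 3.
Ends in 9: not divisible by 5.
7: 426619 = 7·60945 + 4
11: 426619 = 11·38783 + 6
13: 426619 = 13·32816 + 11
17: 426619 = 17·25095 + 4
19: 426619 = 19·22453 + 12
23: 426619 = 23·18548 + 15
29: 426619 = 29·14711

29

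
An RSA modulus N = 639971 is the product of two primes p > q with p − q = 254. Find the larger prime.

937

Since p = q + 254, we have 639971 = q(q + 254), so q² + 254q − 639971 = 0.
Discriminant: 254² + 4·639971 = 64516 + 2559884 = 2624400; √2624400 = 1620.
q = (−254 + 1620)/2 = 683, and p = q + 254 = 937.
Check: 683 · 937 = 639971.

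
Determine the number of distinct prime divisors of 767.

2

767 = 13 · 59
767 = 13 · 59, which has 2 distinct prime factors.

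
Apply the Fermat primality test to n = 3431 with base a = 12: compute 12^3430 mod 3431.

3326

12^1 ≡ 12 (mod 3431)
12^2 ≡ 12^2 = 144 ≡ 144 (mod 3431)
12^4 ≡ 144^2 = 20736 ≡ 150 (mod 3431)
12^8 ≡ 150^2 = 22500 ≡ 1914 (mod 3431)
12^16 ≡ 1914^2 = 3663396 ≡ 2519 (mod 3431)
12^32 ≡ 2519^2 = 6345361 ≡ 1442 (mod 3431)
12^64 ≡ 1442^2 = 2079364 ≡ 178 (mod 3431)
12^128 ≡ 178^2 = 31684 ≡ 805 (mod 3431)
12^256 ≡ 805^2 = 648025 ≡ 2997 (mod 3431)
12^512 ≡ 2997^2 = 8982009 ≡ 3082 (mod 3431)
12^1024 ≡ 3082^2 = 9498724 ≡ 1716 (mod 3431)
12^2048 ≡ 1716^2 = 2944656 ≡ 858 (mod 3431)
3430 = 2048 + 1024 + 256 + 64 + 32 + 4 + 2 in binary powers of 2.
So 12^3430 ≡ 858 · 1716 · 2997 · 178 · 1442 · 150 · 144 ≡ 3326 (mod 3431).
Since 3326 ≠ 1, base 12 is a Fermat witness: 3431 is composite.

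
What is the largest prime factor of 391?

391 = 17 · 23
23 is prime.
So 391 = 17 · 23; the largest prime factor is 23.

23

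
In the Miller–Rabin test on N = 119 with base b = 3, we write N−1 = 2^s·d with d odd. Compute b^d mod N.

119 − 1 = 118 = 2^1 · 59, so d = 59.
3^1 ≡ 3 (mod 119)
3^2 ≡ 3^2 = 9 ≡ 9 (mod 119)
3^4 ≡ 9^2 = 81 ≡ 81 (mod 119)
3^8 ≡ 81^2 = 6561 ≡ 16 (mod 119)
3^16 ≡ 16^2 = 256 ≡ 18 (mod 119)
3^32 ≡ 18^2 = 324 ≡ 86 (mod 119)
59 = 32 + 16 + 8 + 2 + 1 in binary powers of 2.
So 3^59 ≡ 86 · 18 · 16 · 9 · 3 ≡ 75 (mod 119).
Squaring chain: 75; never reaches −1, so base 3 is a Miller–Rabin witness that 119 is composite.

75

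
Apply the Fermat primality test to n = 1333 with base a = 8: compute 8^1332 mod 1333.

8^1 ≡ 8 (mod 1333)
8^2 ≡ 8^2 = 64 ≡ 64 (mod 1333)
8^4 ≡ 64^2 = 4096 ≡ 97 (mod 1333)
8^8 ≡ 97^2 = 9409 ≡ 78 (mod 1333)
8^16 ≡ 78^2 = 6084 ≡ 752 (mod 1333)
8^32 ≡ 752^2 = 565504 ≡ 312 (mod 1333)
8^64 ≡ 312^2 = 97344 ≡ 35 (mod 1333)
8^128 ≡ 35^2 = 1225 ≡ 1225 (mod 1333)
8^256 ≡ 1225^2 = 1500625 ≡ 1000 (mod 1333)
8^512 ≡ 1000^2 = 1000000 ≡ 250 (mod 1333)
8^1024 ≡ 250^2 = 62500 ≡ 1182 (mod 1333)
1332 = 1024 + 256 + 32 + 16 + 4 in binary powers of 2.
So 8^1332 ≡ 1182 · 1000 · 312 · 752 · 97 ≡ 64 (mod 1333).
Since 64 ≠ 1, base 8 is a Fermat witness: 1333 is composite.

64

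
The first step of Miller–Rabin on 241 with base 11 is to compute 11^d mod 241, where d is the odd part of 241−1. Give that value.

241 − 1 = 240 = 2^4 · 15, so d = 15.
11^1 ≡ 11 (mod 241)
11^2 ≡ 11^2 = 121 ≡ 121 (mod 241)
11^4 ≡ 121^2 = 14641 ≡ 181 (mod 241)
11^8 ≡ 181^2 = 32761 ≡ 226 (mod 241)
15 = 8 + 4 + 2 + 1 in binary powers of 2.
So 11^15 ≡ 226 · 181 · 121 · 11 ≡ 130 (mod 241).
Squaring chain: 130 → 30 → 177 → 240; reaches −1, so base 11 does not prove 241 composite.

130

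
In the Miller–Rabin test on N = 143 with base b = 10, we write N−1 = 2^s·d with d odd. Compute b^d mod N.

143 − 1 = 142 = 2^1 · 71, so d = 71.
10^1 ≡ 10 (mod 143)
10^2 ≡ 10^2 = 100 ≡ 100 (mod 143)
10^4 ≡ 100^2 = 10000 ≡ 133 (mod 143)
10^8 ≡ 133^2 = 17689 ≡ 100 (mod 143)
10^16 ≡ 100^2 = 10000 ≡ 133 (mod 143)
10^32 ≡ 133^2 = 17689 ≡ 100 (mod 143)
10^64 ≡ 100^2 = 10000 ≡ 133 (mod 143)
71 = 64 + 4 + 2 + 1 in binary powers of 2.
So 10^71 ≡ 133 · 133 · 100 · 10 ≡ 43 (mod 143).
Squaring chain: 43; never reaches −1, so base 10 is a Miller–Rabin witness that 143 is composite.

43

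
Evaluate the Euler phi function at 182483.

Factor: 182483 = 7 · 131 · 199.
φ(182483) = (7−1) · (131−1) · (199−1) = 6 · 130 · 198 = 154440.

154440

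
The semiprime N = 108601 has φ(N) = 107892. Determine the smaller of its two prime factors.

223

φ(n) = (p−1)(q−1) = n − (p+q) + 1, so p + q = 108601 − 107892 + 1 = 710.
p and q are the roots of t² − 710t + 108601 = 0.
Discriminant: 710² − 4·108601 = 504100 − 434404 = 69696; √69696 = 264.
q = (710 − 264)/2 = 223, p = (710 + 264)/2 = 487.
Check: 223 · 487 = 108601.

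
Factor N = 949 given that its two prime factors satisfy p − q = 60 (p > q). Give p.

73

Since p = q + 60, we have 949 = q(q + 60), so q² + 60q − 949 = 0.
Discriminant: 60² + 4·949 = 3600 + 3796 = 7396; √7396 = 86.
q = (−60 + 86)/2 = 13, and p = q + 60 = 73.
Check: 13 · 73 = 949.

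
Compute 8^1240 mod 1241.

8^1 ≡ 8 (mod 1241)
8^2 ≡ 8^2 = 64 ≡ 64 (mod 1241)
8^4 ≡ 64^2 = 4096 ≡ 373 (mod 1241)
8^8 ≡ 373^2 = 139129 ≡ 137 (mod 1241)
8^16 ≡ 137^2 = 18769 ≡ 154 (mod 1241)
8^32 ≡ 154^2 = 23716 ≡ 137 (mod 1241)
8^64 ≡ 137^2 = 18769 ≡ 154 (mod 1241)
8^128 ≡ 154^2 = 23716 ≡ 137 (mod 1241)
8^256 ≡ 137^2 = 18769 ≡ 154 (mod 1241)
8^512 ≡ 154^2 = 23716 ≡ 137 (mod 1241)
8^1024 ≡ 137^2 = 18769 ≡ 154 (mod 1241)
1240 = 1024 + 128 + 64 + 16 + 8 in binary powers of 2.
So 8^1240 ≡ 154 · 137 · 154 · 154 · 137 ≡ 154 (mod 1241).
Since 154 ≠ 1, base 8 is a Fermat witness: 1241 is composite.

154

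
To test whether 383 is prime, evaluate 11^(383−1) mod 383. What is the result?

11^1 ≡ 11 (mod 383)
11^2 ≡ 11^2 = 121 ≡ 121 (mod 383)
11^4 ≡ 121^2 = 14641 ≡ 87 (mod 383)
11^8 ≡ 87^2 = 7569 ≡ 292 (mod 383)
11^16 ≡ 292^2 = 85264 ≡ 238 (mod 383)
11^32 ≡ 238^2 = 56644 ≡ 343 (mod 383)
11^64 ≡ 343^2 = 117649 ≡ 68 (mod 383)
11^128 ≡ 68^2 = 4624 ≡ 28 (mod 383)
11^256 ≡ 28^2 = 784 ≡ 18 (mod 383)
382 = 256 + 64 + 32 + 16 + 8 + 4 + 2 in binary powers of 2.
So 11^382 ≡ 18 · 68 · 343 · 238 · 292 · 87 · 121 ≡ 1 (mod 383).
Since the result is 1, base 11 gives no evidence that 383 is composite.

1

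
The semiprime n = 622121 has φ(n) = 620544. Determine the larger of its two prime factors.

809

φ(n) = (p−1)(q−1) = n − (p+q) + 1, so p + q = 622121 − 620544 + 1 = 1578.
p and q are the roots of t² − 1578t + 622121 = 0.
Discriminant: 1578² − 4·622121 = 2490084 − 2488484 = 1600; √1600 = 40.
q = (1578 − 40)/2 = 769, p = (1578 + 40)/2 = 809.
Check: 769 · 809 = 622121.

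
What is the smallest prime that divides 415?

5

415 is odd.
Digit sum 10, not divisible by 3.
Ends in 5: divisible by 5.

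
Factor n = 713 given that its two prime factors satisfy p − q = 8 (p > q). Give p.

31

Since p = q + 8, we have 713 = q(q + 8), so q² + 8q − 713 = 0.
Discriminant: 8² + 4·713 = 64 + 2852 = 2916; √2916 = 54.
q = (−8 + 54)/2 = 23, and p = q + 8 = 31.
Check: 23 · 31 = 713.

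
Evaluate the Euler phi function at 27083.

22464

Factor: 27083 = 7 · 53 · 73.
φ(27083) = (7−1) · (53−1) · (73−1) = 6 · 52 · 72 = 22464.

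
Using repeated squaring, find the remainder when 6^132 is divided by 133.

106

6^1 ≡ 6 (mod 133)
6^2 ≡ 6^2 = 36 ≡ 36 (mod 133)
6^4 ≡ 36^2 = 1296 ≡ 99 (mod 133)
6^8 ≡ 99^2 = 9801 ≡ 92 (mod 133)
6^16 ≡ 92^2 = 8464 ≡ 85 (mod 133)
6^32 ≡ 85^2 = 7225 ≡ 43 (mod 133)
6^64 ≡ 43^2 = 1849 ≡ 120 (mod 133)
6^128 ≡ 120^2 = 14400 ≡ 36 (mod 133)
132 = 128 + 4 in binary powers of 2.
So 6^132 ≡ 36 · 99 ≡ 106 (mod 133).
Since 106 ≠ 1, base 6 is a Fermat witness: 133 is composite.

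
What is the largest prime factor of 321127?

83

321127 = 53 · 6059
6059 = 73 · 83
83 is prime.
So 321127 = 53 · 73 · 83; the largest prime factor is 83.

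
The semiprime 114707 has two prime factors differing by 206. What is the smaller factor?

Since p = q + 206, we have 114707 = q(q + 206), so q² + 206q − 114707 = 0.
Discriminant: 206² + 4·114707 = 42436 + 458828 = 501264; √501264 = 708.
q = (−206 + 708)/2 = 251, and p = q + 206 = 457.
Check: 251 · 457 = 114707.

251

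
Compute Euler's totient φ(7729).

7540

Factor: 7729 = 59 · 131.
φ(7729) = (59−1) · (131−1) = 58 · 130 = 7540.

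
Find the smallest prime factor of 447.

447 is odd.
Digit sum 15, divisible by 3.

3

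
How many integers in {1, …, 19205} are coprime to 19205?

Factor: 19205 = 5 · 23 · 167.
φ(19205) = (5−1) · (23−1) · (167−1) = 4 · 22 · 166 = 14608.

14608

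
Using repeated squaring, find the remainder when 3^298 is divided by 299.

3^1 ≡ 3 (mod 299)
3^2 ≡ 3^2 = 9 ≡ 9 (mod 299)
3^4 ≡ 9^2 = 81 ≡ 81 (mod 299)
3^8 ≡ 81^2 = 6561 ≡ 282 (mod 299)
3^16 ≡ 282^2 = 79524 ≡ 289 (mod 299)
3^32 ≡ 289^2 = 83521 ≡ 100 (mod 299)
3^64 ≡ 100^2 = 10000 ≡ 133 (mod 299)
3^128 ≡ 133^2 = 17689 ≡ 48 (mod 299)
3^256 ≡ 48^2 = 2304 ≡ 211 (mod 299)
298 = 256 + 32 + 8 + 2 in binary powers of 2.
So 3^298 ≡ 211 · 100 · 282 · 9 ≡ 3 (mod 299).
Since 3 ≠ 1, base 3 is a Fermat witness: 299 is composite.

3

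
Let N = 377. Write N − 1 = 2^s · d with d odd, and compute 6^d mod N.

377 − 1 = 376 = 2^3 · 47, so d = 47.
6^1 ≡ 6 (mod 377)
6^2 ≡ 6^2 = 36 ≡ 36 (mod 377)
6^4 ≡ 36^2 = 1296 ≡ 165 (mod 377)
6^8 ≡ 165^2 = 27225 ≡ 81 (mod 377)
6^16 ≡ 81^2 = 6561 ≡ 152 (mod 377)
6^32 ≡ 152^2 = 23104 ≡ 107 (mod 377)
47 = 32 + 8 + 4 + 2 + 1 in binary powers of 2.
So 6^47 ≡ 107 · 81 · 165 · 36 · 6 ≡ 323 (mod 377).
Squaring chain: 323 → 277 → 198; never reaches −1, so base 6 is a Miller–Rabin witness that 377 is composite.

323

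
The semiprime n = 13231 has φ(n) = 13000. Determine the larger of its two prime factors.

131

φ(n) = (p−1)(q−1) = n − (p+q) + 1, so p + q = 13231 − 13000 + 1 = 232.
p and q are the roots of t² − 232t + 13231 = 0.
Discriminant: 232² − 4·13231 = 53824 − 52924 = 900; √900 = 30.
q = (232 − 30)/2 = 101, p = (232 + 30)/2 = 131.
Check: 101 · 131 = 13231.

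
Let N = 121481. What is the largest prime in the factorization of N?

71

121481 = 29 · 4189
4189 = 59 · 71
71 is prime.
So 121481 = 29 · 59 · 71; the largest prime factor is 71.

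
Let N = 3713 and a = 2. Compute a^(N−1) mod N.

2^1 ≡ 2 (mod 3713)
2^2 ≡ 2^2 = 4 ≡ 4 (mod 3713)
2^4 ≡ 4^2 = 16 ≡ 16 (mod 3713)
2^8 ≡ 16^2 = 256 ≡ 256 (mod 3713)
2^16 ≡ 256^2 = 65536 ≡ 2415 (mod 3713)
2^32 ≡ 2415^2 = 5832225 ≡ 2815 (mod 3713)
2^64 ≡ 2815^2 = 7924225 ≡ 683 (mod 3713)
2^128 ≡ 683^2 = 466489 ≡ 2364 (mod 3713)
2^256 ≡ 2364^2 = 5588496 ≡ 431 (mod 3713)
2^512 ≡ 431^2 = 185761 ≡ 111 (mod 3713)
2^1024 ≡ 111^2 = 12321 ≡ 1182 (mod 3713)
2^2048 ≡ 1182^2 = 1397124 ≡ 1036 (mod 3713)
3712 = 2048 + 1024 + 512 + 128 in binary powers of 2.
So 2^3712 ≡ 1036 · 1182 · 111 · 2364 ≡ 1076 (mod 3713).
Since 1076 ≠ 1, base 2 is a Fermat witness: 3713 is composite.

1076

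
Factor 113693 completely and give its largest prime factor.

59

113693 = 41 · 2773
2773 = 47 · 59
59 is prime.
So 113693 = 41 · 47 · 59; the largest prime factor is 59.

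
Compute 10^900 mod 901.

10^1 ≡ 10 (mod 901)
10^2 ≡ 10^2 = 100 ≡ 100 (mod 901)
10^4 ≡ 100^2 = 10000 ≡ 89 (mod 901)
10^8 ≡ 89^2 = 7921 ≡ 713 (mod 901)
10^16 ≡ 713^2 = 508369 ≡ 205 (mod 901)
10^32 ≡ 205^2 = 42025 ≡ 579 (mod 901)
10^64 ≡ 579^2 = 335241 ≡ 69 (mod 901)
10^128 ≡ 69^2 = 4761 ≡ 256 (mod 901)
10^256 ≡ 256^2 = 65536 ≡ 664 (mod 901)
10^512 ≡ 664^2 = 440896 ≡ 307 (mod 901)
900 = 512 + 256 + 128 + 4 in binary powers of 2.
So 10^900 ≡ 307 · 664 · 256 · 89 ≡ 735 (mod 901).
Since 735 ≠ 1, base 10 is a Fermat witness: 901 is composite.

735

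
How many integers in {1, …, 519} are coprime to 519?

Factor: 519 = 3 · 173.
φ(519) = (3−1) · (173−1) = 2 · 172 = 344.

344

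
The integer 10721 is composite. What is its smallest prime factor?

71

10721 is odd.
Digit sum 11, not divisible by 3.
Ends in 1: not divisible by 5.
7: 10721 = 7·1531 + 4
11: 10721 = 11·974 + 7
13: 10721 = 13·824 + 9
17: 10721 = 17·630 + 11
19: 10721 = 19·564 + 5
23: 10721 = 23·466 + 3
29: 10721 = 29·369 + 20
31: 10721 = 31·345 + 26
37: 10721 = 37·289 + 28
41: 10721 = 41·261 + 20
43: 10721 = 43·249 + 14
47: 10721 = 47·228 + 5
53: 10721 = 53·202 + 15
59: 10721 = 59·181 + 42
61: 10721 = 61·175 + 46
67: 10721 = 67·160 + 1
71: 10721 = 71·151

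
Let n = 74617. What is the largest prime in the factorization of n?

83

74617 = 29 · 2573
2573 = 31 · 83
83 is prime.
So 74617 = 29 · 31 · 83; the largest prime factor is 83.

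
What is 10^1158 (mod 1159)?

163

10^1 ≡ 10 (mod 1159)
10^2 ≡ 10^2 = 100 ≡ 100 (mod 1159)
10^4 ≡ 100^2 = 10000 ≡ 728 (mod 1159)
10^8 ≡ 728^2 = 529984 ≡ 321 (mod 1159)
10^16 ≡ 321^2 = 103041 ≡ 1049 (mod 1159)
10^32 ≡ 1049^2 = 1100401 ≡ 510 (mod 1159)
10^64 ≡ 510^2 = 260100 ≡ 484 (mod 1159)
10^128 ≡ 484^2 = 234256 ≡ 138 (mod 1159)
10^256 ≡ 138^2 = 19044 ≡ 500 (mod 1159)
10^512 ≡ 500^2 = 250000 ≡ 815 (mod 1159)
10^1024 ≡ 815^2 = 664225 ≡ 118 (mod 1159)
1158 = 1024 + 128 + 4 + 2 in binary powers of 2.
So 10^1158 ≡ 118 · 138 · 728 · 100 ≡ 163 (mod 1159).
Since 163 ≠ 1, base 10 is a Fermat witness: 1159 is composite.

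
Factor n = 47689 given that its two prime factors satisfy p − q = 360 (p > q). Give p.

463

Since p = q + 360, we have 47689 = q(q + 360), so q² + 360q − 47689 = 0.
Discriminant: 360² + 4·47689 = 129600 + 190756 = 320356; √320356 = 566.
q = (−360 + 566)/2 = 103, and p = q + 360 = 463.
Check: 103 · 463 = 47689.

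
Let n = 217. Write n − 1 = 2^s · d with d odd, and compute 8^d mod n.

217 − 1 = 216 = 2^3 · 27, so d = 27.
8^1 ≡ 8 (mod 217)
8^2 ≡ 8^2 = 64 ≡ 64 (mod 217)
8^4 ≡ 64^2 = 4096 ≡ 190 (mod 217)
8^8 ≡ 190^2 = 36100 ≡ 78 (mod 217)
8^16 ≡ 78^2 = 6084 ≡ 8 (mod 217)
27 = 16 + 8 + 2 + 1 in binary powers of 2.
So 8^27 ≡ 8 · 78 · 64 · 8 ≡ 64 (mod 217).
Squaring chain: 64 → 190 → 78; never reaches −1, so base 8 is a Miller–Rabin witness that 217 is composite.

64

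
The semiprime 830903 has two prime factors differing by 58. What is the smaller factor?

883

Since p = q + 58, we have 830903 = q(q + 58), so q² + 58q − 830903 = 0.
Discriminant: 58² + 4·830903 = 3364 + 3323612 = 3326976; √3326976 = 1824.
q = (−58 + 1824)/2 = 883, and p = q + 58 = 941.
Check: 883 · 941 = 830903.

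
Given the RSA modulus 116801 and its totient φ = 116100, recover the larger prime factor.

φ(n) = (p−1)(q−1) = n − (p+q) + 1, so p + q = 116801 − 116100 + 1 = 702.
p and q are the roots of t² − 702t + 116801 = 0.
Discriminant: 702² − 4·116801 = 492804 − 467204 = 25600; √25600 = 160.
q = (702 − 160)/2 = 271, p = (702 + 160)/2 = 431.
Check: 271 · 431 = 116801.

431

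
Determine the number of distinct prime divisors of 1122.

1122 = 2 · 561
561 = 3 · 187
187 = 11 · 17
1122 = 2 · 3 · 11 · 17, which has 4 distinct prime factors.

4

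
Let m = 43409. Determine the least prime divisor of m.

83

43409 is odd.
Digit sum 20, not divisible by 3.
Ends in 9: not divisible by 5.
7: 43409 = 7·6201 + 2
11: 43409 = 11·3946 + 3
13: 43409 = 13·3339 + 2
17: 43409 = 17·2553 + 8
19: 43409 = 19·2284 + 13
23: 43409 = 23·1887 + 8
29: 43409 = 29·1496 + 25
31: 43409 = 31·1400 + 9
37: 43409 = 37·1173 + 8
41: 43409 = 41·1058 + 31
43: 43409 = 43·1009 + 22
47: 43409 = 47·923 + 28
53: 43409 = 53·819 + 2
59: 43409 = 59·735 + 44
61: 43409 = 61·711 + 38
67: 43409 = 67·647 + 60
71: 43409 = 71·611 + 28
73: 43409 = 73·594 + 47
79: 43409 = 79·549 + 38
83: 43409 = 83·523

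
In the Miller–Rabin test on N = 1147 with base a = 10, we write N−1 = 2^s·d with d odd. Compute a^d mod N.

1147 − 1 = 1146 = 2^1 · 573, so d = 573.
10^1 ≡ 10 (mod 1147)
10^2 ≡ 10^2 = 100 ≡ 100 (mod 1147)
10^4 ≡ 100^2 = 10000 ≡ 824 (mod 1147)
10^8 ≡ 824^2 = 678976 ≡ 1099 (mod 1147)
10^16 ≡ 1099^2 = 1207801 ≡ 10 (mod 1147)
10^32 ≡ 10^2 = 100 ≡ 100 (mod 1147)
10^64 ≡ 100^2 = 10000 ≡ 824 (mod 1147)
10^128 ≡ 824^2 = 678976 ≡ 1099 (mod 1147)
10^256 ≡ 1099^2 = 1207801 ≡ 10 (mod 1147)
10^512 ≡ 10^2 = 100 ≡ 100 (mod 1147)
573 = 512 + 32 + 16 + 8 + 4 + 1 in binary powers of 2.
So 10^573 ≡ 100 · 100 · 10 · 1099 · 824 · 10 ≡ 1000 (mod 1147).
Squaring chain: 1000; never reaches −1, so base 10 is a Miller–Rabin witness that 1147 is composite.

1000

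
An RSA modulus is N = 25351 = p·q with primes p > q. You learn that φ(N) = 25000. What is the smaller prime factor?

φ(n) = (p−1)(q−1) = n − (p+q) + 1, so p + q = 25351 − 25000 + 1 = 352.
p and q are the roots of t² − 352t + 25351 = 0.
Discriminant: 352² − 4·25351 = 123904 − 101404 = 22500; √22500 = 150.
q = (352 − 150)/2 = 101, p = (352 + 150)/2 = 251.
Check: 101 · 251 = 25351.

101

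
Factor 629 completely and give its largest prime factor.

37

629 = 17 · 37
37 is prime.
So 629 = 17 · 37; the largest prime factor is 37.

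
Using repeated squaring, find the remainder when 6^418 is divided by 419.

1

6^1 ≡ 6 (mod 419)
6^2 ≡ 6^2 = 36 ≡ 36 (mod 419)
6^4 ≡ 36^2 = 1296 ≡ 39 (mod 419)
6^8 ≡ 39^2 = 1521 ≡ 264 (mod 419)
6^16 ≡ 264^2 = 69696 ≡ 142 (mod 419)
6^32 ≡ 142^2 = 20164 ≡ 52 (mod 419)
6^64 ≡ 52^2 = 2704 ≡ 190 (mod 419)
6^128 ≡ 190^2 = 36100 ≡ 66 (mod 419)
6^256 ≡ 66^2 = 4356 ≡ 166 (mod 419)
418 = 256 + 128 + 32 + 2 in binary powers of 2.
So 6^418 ≡ 166 · 66 · 52 · 36 ≡ 1 (mod 419).
Since the result is 1, base 6 gives no evidence that 419 is composite.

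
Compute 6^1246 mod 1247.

6^1 ≡ 6 (mod 1247)
6^2 ≡ 6^2 = 36 ≡ 36 (mod 1247)
6^4 ≡ 36^2 = 1296 ≡ 49 (mod 1247)
6^8 ≡ 49^2 = 2401 ≡ 1154 (mod 1247)
6^16 ≡ 1154^2 = 1331716 ≡ 1167 (mod 1247)
6^32 ≡ 1167^2 = 1361889 ≡ 165 (mod 1247)
6^64 ≡ 165^2 = 27225 ≡ 1038 (mod 1247)
6^128 ≡ 1038^2 = 1077444 ≡ 36 (mod 1247)
6^256 ≡ 36^2 = 1296 ≡ 49 (mod 1247)
6^512 ≡ 49^2 = 2401 ≡ 1154 (mod 1247)
6^1024 ≡ 1154^2 = 1331716 ≡ 1167 (mod 1247)
1246 = 1024 + 128 + 64 + 16 + 8 + 4 + 2 in binary powers of 2.
So 6^1246 ≡ 1167 · 36 · 1038 · 1167 · 1154 · 49 · 36 ≡ 436 (mod 1247).
Since 436 ≠ 1, base 6 is a Fermat witness: 1247 is composite.

436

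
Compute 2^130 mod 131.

1

2^1 ≡ 2 (mod 131)
2^2 ≡ 2^2 = 4 ≡ 4 (mod 131)
2^4 ≡ 4^2 = 16 ≡ 16 (mod 131)
2^8 ≡ 16^2 = 256 ≡ 125 (mod 131)
2^16 ≡ 125^2 = 15625 ≡ 36 (mod 131)
2^32 ≡ 36^2 = 1296 ≡ 117 (mod 131)
2^64 ≡ 117^2 = 13689 ≡ 65 (mod 131)
2^128 ≡ 65^2 = 4225 ≡ 33 (mod 131)
130 = 128 + 2 in binary powers of 2.
So 2^130 ≡ 33 · 4 ≡ 1 (mod 131).
Since the result is 1, base 2 gives no evidence that 131 is composite.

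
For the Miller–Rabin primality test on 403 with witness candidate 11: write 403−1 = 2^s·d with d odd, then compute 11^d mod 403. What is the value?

151

403 − 1 = 402 = 2^1 · 201, so d = 201.
11^1 ≡ 11 (mod 403)
11^2 ≡ 11^2 = 121 ≡ 121 (mod 403)
11^4 ≡ 121^2 = 14641 ≡ 133 (mod 403)
11^8 ≡ 133^2 = 17689 ≡ 360 (mod 403)
11^16 ≡ 360^2 = 129600 ≡ 237 (mod 403)
11^32 ≡ 237^2 = 56169 ≡ 152 (mod 403)
11^64 ≡ 152^2 = 23104 ≡ 133 (mod 403)
11^128 ≡ 133^2 = 17689 ≡ 360 (mod 403)
201 = 128 + 64 + 8 + 1 in binary powers of 2.
So 11^201 ≡ 360 · 133 · 360 · 11 ≡ 151 (mod 403).
Squaring chain: 151; never reaches −1, so base 11 is a Miller–Rabin witness that 403 is composite.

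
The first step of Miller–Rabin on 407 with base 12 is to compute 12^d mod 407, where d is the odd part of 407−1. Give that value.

407 − 1 = 406 = 2^1 · 203, so d = 203.
12^1 ≡ 12 (mod 407)
12^2 ≡ 12^2 = 144 ≡ 144 (mod 407)
12^4 ≡ 144^2 = 20736 ≡ 386 (mod 407)
12^8 ≡ 386^2 = 148996 ≡ 34 (mod 407)
12^16 ≡ 34^2 = 1156 ≡ 342 (mod 407)
12^32 ≡ 342^2 = 116964 ≡ 155 (mod 407)
12^64 ≡ 155^2 = 24025 ≡ 12 (mod 407)
12^128 ≡ 12^2 = 144 ≡ 144 (mod 407)
203 = 128 + 64 + 8 + 2 + 1 in binary powers of 2.
So 12^203 ≡ 144 · 12 · 34 · 144 · 12 ≡ 155 (mod 407).
Squaring chain: 155; never reaches −1, so base 12 is a Miller–Rabin witness that 407 is composite.

155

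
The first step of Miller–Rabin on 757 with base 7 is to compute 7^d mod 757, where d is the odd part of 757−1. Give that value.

1

757 − 1 = 756 = 2^2 · 189, so d = 189.
7^1 ≡ 7 (mod 757)
7^2 ≡ 7^2 = 49 ≡ 49 (mod 757)
7^4 ≡ 49^2 = 2401 ≡ 130 (mod 757)
7^8 ≡ 130^2 = 16900 ≡ 246 (mod 757)
7^16 ≡ 246^2 = 60516 ≡ 713 (mod 757)
7^32 ≡ 713^2 = 508369 ≡ 422 (mod 757)
7^64 ≡ 422^2 = 178084 ≡ 189 (mod 757)
7^128 ≡ 189^2 = 35721 ≡ 142 (mod 757)
189 = 128 + 32 + 16 + 8 + 4 + 1 in binary powers of 2.
So 7^189 ≡ 142 · 422 · 713 · 246 · 130 · 7 ≡ 1 (mod 757).
Since 7^d ≡ 1 (mod 757), base 7 does not prove 757 composite.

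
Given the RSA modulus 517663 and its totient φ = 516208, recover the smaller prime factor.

φ(n) = (p−1)(q−1) = n − (p+q) + 1, so p + q = 517663 − 516208 + 1 = 1456.
p and q are the roots of t² − 1456t + 517663 = 0.
Discriminant: 1456² − 4·517663 = 2119936 − 2070652 = 49284; √49284 = 222.
q = (1456 − 222)/2 = 617, p = (1456 + 222)/2 = 839.
Check: 617 · 839 = 517663.

617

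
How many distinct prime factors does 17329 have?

17329 = 13 · 1333
1333 = 31 · 43
17329 = 13 · 31 · 43, which has 3 distinct prime factors.

3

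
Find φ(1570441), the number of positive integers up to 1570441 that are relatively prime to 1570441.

Factor: 1570441 = 79 · 103 · 193.
φ(1570441) = (79−1) · (103−1) · (193−1) = 78 · 102 · 192 = 1527552.

1527552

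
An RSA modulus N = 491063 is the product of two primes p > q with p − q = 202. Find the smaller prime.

607

Since p = q + 202, we have 491063 = q(q + 202), so q² + 202q − 491063 = 0.
Discriminant: 202² + 4·491063 = 40804 + 1964252 = 2005056; √2005056 = 1416.
q = (−202 + 1416)/2 = 607, and p = q + 202 = 809.
Check: 607 · 809 = 491063.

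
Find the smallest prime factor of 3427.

3427 is odd.
Digit sum 16, not divisible by 3.
Ends in 7: not divisible by 5.
7: 3427 = 7·489 + 4
11: 3427 = 11·311 + 6
13: 3427 = 13·263 + 8
17: 3427 = 17·201 + 10
19: 3427 = 19·180 + 7
23: 3427 = 23·149

23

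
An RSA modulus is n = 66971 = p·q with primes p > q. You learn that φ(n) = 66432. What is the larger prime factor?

347

φ(n) = (p−1)(q−1) = n − (p+q) + 1, so p + q = 66971 − 66432 + 1 = 540.
p and q are the roots of t² − 540t + 66971 = 0.
Discriminant: 540² − 4·66971 = 291600 − 267884 = 23716; √23716 = 154.
q = (540 − 154)/2 = 193, p = (540 + 154)/2 = 347.
Check: 193 · 347 = 66971.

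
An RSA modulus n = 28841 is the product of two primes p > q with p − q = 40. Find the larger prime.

191

Since p = q + 40, we have 28841 = q(q + 40), so q² + 40q − 28841 = 0.
Discriminant: 40² + 4·28841 = 1600 + 115364 = 116964; √116964 = 342.
q = (−40 + 342)/2 = 151, and p = q + 40 = 191.
Check: 151 · 191 = 28841.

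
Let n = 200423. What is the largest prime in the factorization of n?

200423 = 43 · 4661
4661 = 59 · 79
79 is prime.
So 200423 = 43 · 59 · 79; the largest prime factor is 79.

79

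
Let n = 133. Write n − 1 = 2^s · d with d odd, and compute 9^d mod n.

106

133 − 1 = 132 = 2^2 · 33, so d = 33.
9^1 ≡ 9 (mod 133)
9^2 ≡ 9^2 = 81 ≡ 81 (mod 133)
9^4 ≡ 81^2 = 6561 ≡ 44 (mod 133)
9^8 ≡ 44^2 = 1936 ≡ 74 (mod 133)
9^16 ≡ 74^2 = 5476 ≡ 23 (mod 133)
9^32 ≡ 23^2 = 529 ≡ 130 (mod 133)
33 = 32 + 1 in binary powers of 2.
So 9^33 ≡ 130 · 9 ≡ 106 (mod 133).
Squaring chain: 106 → 64; never reaches −1, so base 9 is a Miller–Rabin witness that 133 is composite.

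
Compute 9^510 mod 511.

1

9^1 ≡ 9 (mod 511)
9^2 ≡ 9^2 = 81 ≡ 81 (mod 511)
9^4 ≡ 81^2 = 6561 ≡ 429 (mod 511)
9^8 ≡ 429^2 = 184041 ≡ 81 (mod 511)
9^16 ≡ 81^2 = 6561 ≡ 429 (mod 511)
9^32 ≡ 429^2 = 184041 ≡ 81 (mod 511)
9^64 ≡ 81^2 = 6561 ≡ 429 (mod 511)
9^128 ≡ 429^2 = 184041 ≡ 81 (mod 511)
9^256 ≡ 81^2 = 6561 ≡ 429 (mod 511)
510 = 256 + 128 + 64 + 32 + 16 + 8 + 4 + 2 in binary powers of 2.
So 9^510 ≡ 429 · 81 · 429 · 81 · 429 · 81 · 429 · 81 ≡ 1 (mod 511).
Since the result is 1, base 9 gives no evidence that 511 is composite.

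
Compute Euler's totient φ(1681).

Factor: 1681 = 41^2.
φ(1681) = 41^1·(41−1) = 1640.

1640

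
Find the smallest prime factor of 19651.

43

19651 is odd.
Digit sum 22, not divisible by 3.
Ends in 1: not divisible by 5.
7: 19651 = 7·2807 + 2
11: 19651 = 11·1786 + 5
13: 19651 = 13·1511 + 8
17: 19651 = 17·1155 + 16
19: 19651 = 19·1034 + 5
23: 19651 = 23·854 + 9
29: 19651 = 29·677 + 18
31: 19651 = 31·633 + 28
37: 19651 = 37·531 + 4
41: 19651 = 41·479 + 12
43: 19651 = 43·457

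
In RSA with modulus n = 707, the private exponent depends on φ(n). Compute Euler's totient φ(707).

Factor: 707 = 7 · 101.
φ(707) = (7−1) · (101−1) = 6 · 100 = 600.

600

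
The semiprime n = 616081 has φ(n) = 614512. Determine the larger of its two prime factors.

φ(n) = (p−1)(q−1) = n − (p+q) + 1, so p + q = 616081 − 614512 + 1 = 1570.
p and q are the roots of t² − 1570t + 616081 = 0.
Discriminant: 1570² − 4·616081 = 2464900 − 2464324 = 576; √576 = 24.
q = (1570 − 24)/2 = 773, p = (1570 + 24)/2 = 797.
Check: 773 · 797 = 616081.

797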